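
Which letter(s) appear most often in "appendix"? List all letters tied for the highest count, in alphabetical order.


Word: "appendix"
Letter counts:
  'a': 1
  'd': 1
  'e': 1
  'i': 1
  'n': 1
  'p': 2
  'x': 1
Maximum count = 2
Most frequent = 'p' (2 times each)


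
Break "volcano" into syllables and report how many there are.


Word: "volcano"
Syllable breakdown: vol | ca | no
Counting: 3 parts
= 3 syllables


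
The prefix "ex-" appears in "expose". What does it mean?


Prefix: ex-
Example: expose (ex- + pose)
Meaning = out / former


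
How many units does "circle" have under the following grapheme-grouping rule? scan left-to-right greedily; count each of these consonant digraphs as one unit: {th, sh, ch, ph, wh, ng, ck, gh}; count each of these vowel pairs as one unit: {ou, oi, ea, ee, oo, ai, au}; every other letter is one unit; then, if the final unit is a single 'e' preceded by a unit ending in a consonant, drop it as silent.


Word: "circle" (6 letters)
Left-to-right scan:
  (1) 'c' (letter)
  (2) 'i' (letter)
  (3) 'r' (letter)
  (4) 'c' (letter)
  (5) 'l' (letter)
  (6) 'e' (letter)
Units from scan: 6
Final unit is 'e' after a consonant -> drop as silent (-1)
Sound units = 5 units


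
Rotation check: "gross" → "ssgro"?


Word: "gross", Candidate: "ssgro"
Method: check if candidate is substring of word+word
"grossgross" contains "ssgro"? Yes
Is rotation = Yes


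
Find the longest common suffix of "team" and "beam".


Word 1: "team"
Word 2: "beam"
Comparing from end:
  Pos -1: 'm' == 'm'
  Pos -2: 'a' == 'a'
  Pos -3: 'e' == 'e'
  Pos -4: 't' != 'b' (stop)
LCS = "eam" (length 3)


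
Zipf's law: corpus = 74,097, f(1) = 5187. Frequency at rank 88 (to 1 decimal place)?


Zipf's law: f(r) = f(1) / r
f(1) = 5187
f(88) = 5187 / 88
= 58.9 occurrences


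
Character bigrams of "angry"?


Word: "angry" (length 5)
Number of bigrams = 5 - 2 + 1 = 4
  Position 0: "an"
  Position 1: "ng"
  Position 2: "gr"
  Position 3: "ry"
Bigrams = "an", "ng", "gr", "ry"


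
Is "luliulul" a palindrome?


Word: "luliulul"
Reversed: "luluilul"
Forward == Backward? luliulul != luluilul
Palindrome = No


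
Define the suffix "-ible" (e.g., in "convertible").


Suffix: -ible
Example: convertible = convert + -ible
Meaning = capable of


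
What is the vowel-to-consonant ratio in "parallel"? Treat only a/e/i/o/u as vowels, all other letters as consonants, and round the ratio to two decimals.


Word: "parallel"
Vowels (a,e,i,o,u): 3
Consonants: 5
Ratio = 3/5
= 0.60


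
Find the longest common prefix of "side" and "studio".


Word 1: "side"
Word 2: "studio"
Comparing from start:
  Pos 0: 's' == 's'
  Pos 1: 'i' != 't' (stop)
LCP = "s" (length 1)


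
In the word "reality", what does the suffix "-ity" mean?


Suffix: -ity
As in: reality -> real + -ity
Meaning = quality of


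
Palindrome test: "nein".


Word: "nein"
Reversed: "nien"
Forward == Backward? nein != nien
Palindrome = No


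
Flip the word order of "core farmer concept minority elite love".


Original: "core farmer concept minority elite love"
Words (1..n): core | farmer | concept | minority | elite | love
Reversed (n..1): love | elite | minority | concept | farmer | core
Result = "love elite minority concept farmer core"


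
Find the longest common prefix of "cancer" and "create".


Word 1: "cancer"
Word 2: "create"
Comparing from start:
  Pos 0: 'c' == 'c'
  Pos 1: 'a' != 'r' (stop)
LCP = "c" (length 1)


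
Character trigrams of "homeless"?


Word: "homeless" (length 8)
Number of trigrams = 8 - 3 + 1 = 6
  Position 0: "hom"
  Position 1: "ome"
  Position 2: "mel"
  Position 3: "ele"
  Position 4: "les"
  Position 5: "ess"
Trigrams = "hom", "ome", "mel", "ele", "les", "ess"


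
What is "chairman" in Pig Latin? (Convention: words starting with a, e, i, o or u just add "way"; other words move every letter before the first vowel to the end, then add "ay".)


Word: "chairman"
Starts with consonant(s) → move to end, add 'ay'
Consonant cluster: "ch"
Pig Latin = "airmanchay"


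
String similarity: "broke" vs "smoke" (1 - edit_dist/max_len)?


Word 1: "broke" (length 5)
Word 2: "smoke" (length 5)
One optimal edit sequence:
  1. substitute 'b' -> 's'  (+1)
  2. substitute 'r' -> 'm'  (+1)
  3. keep 'o'
  4. keep 'k'
  5. keep 'e'
Edit distance = 2
Max length = max(5, 5) = 5
Similarity = 1 - 2/5
= 0.6000


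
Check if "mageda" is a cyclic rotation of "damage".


Word: "damage", Candidate: "mageda"
Method: check if candidate is substring of word+word
"damagedamage" contains "mageda"? Yes
Is rotation = Yes


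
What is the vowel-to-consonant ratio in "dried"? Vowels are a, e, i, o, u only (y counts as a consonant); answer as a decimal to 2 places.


Word: "dried"
Vowels (a,e,i,o,u): 2
Consonants: 3
Ratio = 2/3
= 0.67


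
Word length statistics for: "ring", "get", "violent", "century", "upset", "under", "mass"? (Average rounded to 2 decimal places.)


Lengths: "ring"=4, "get"=3, "violent"=7, "century"=7, "upset"=5, "under"=5, "mass"=4
Sum = 35, Count = 7
Average = 35/7 = 5.00
= avg=5.00, min=3, max=7


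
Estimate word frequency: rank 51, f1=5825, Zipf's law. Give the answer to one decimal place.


Zipf's law: f(r) = f(1) / r
f(1) = 5825
f(51) = 5825 / 51
= 114.2 occurrences


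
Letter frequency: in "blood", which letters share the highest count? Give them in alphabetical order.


Word: "blood"
Letter counts:
  'b': 1
  'd': 1
  'l': 1
  'o': 2
Maximum count = 2
Most frequent = 'o' (2 times each)


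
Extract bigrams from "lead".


Word: "lead" (length 4)
Number of bigrams = 4 - 2 + 1 = 3
  Position 0: "le"
  Position 1: "ea"
  Position 2: "ad"
Bigrams = "le", "ea", "ad"


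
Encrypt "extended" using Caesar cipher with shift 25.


Word: "extended"
Shift: 25
Each letter → (letter + shift) mod 26:
  'e' (4) + 25 = 3 → 'd'
  'x' (23) + 25 = 22 → 'w'
  't' (19) + 25 = 18 → 's'
  'e' (4) + 25 = 3 → 'd'
  'n' (13) + 25 = 12 → 'm'
  'd' (3) + 25 = 2 → 'c'
  'e' (4) + 25 = 3 → 'd'
  'd' (3) + 25 = 2 → 'c'
Result = "dwsdmcdc"


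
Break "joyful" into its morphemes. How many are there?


Word: "joyful"
Morphemes: joy + -ful
Each morpheme carries meaning
= 2 morphemes


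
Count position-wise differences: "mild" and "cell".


Comparing character by character (same length = 4):
  Pos 0: 'm' vs 'c' !=
  Pos 1: 'i' vs 'e' !=
  Pos 2: 'l' vs 'l' =
  Pos 3: 'd' vs 'l' !=
Hamming distance = 3


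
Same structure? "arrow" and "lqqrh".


Pattern of "arrow": [0, 1, 1, 2, 3]
Pattern of "lqqrh": [0, 1, 1, 2, 3]
Patterns match
Same pattern = Yes


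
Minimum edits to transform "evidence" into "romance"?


Word 1: "evidence" (length 8)
Word 2: "romance" (length 7)
One optimal edit sequence (insert/delete/substitute each cost 1):
  1. delete 'e'  (+1)
  2. substitute 'v' -> 'r'  (+1)
  3. substitute 'i' -> 'o'  (+1)
  4. substitute 'd' -> 'm'  (+1)
  5. substitute 'e' -> 'a'  (+1)
  6. keep 'n'
  7. keep 'c'
  8. keep 'e'
Total edit operations: 5
Edit distance = 5


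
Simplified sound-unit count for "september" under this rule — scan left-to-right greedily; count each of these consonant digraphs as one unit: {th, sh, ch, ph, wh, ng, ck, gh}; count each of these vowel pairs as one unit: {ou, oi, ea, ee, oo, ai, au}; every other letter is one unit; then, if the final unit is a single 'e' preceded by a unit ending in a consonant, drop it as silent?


Word: "september" (9 letters)
Left-to-right scan:
  1. 's' (letter)
  2. 'e' (letter)
  3. 'p' (letter)
  4. 't' (letter)
  5. 'e' (letter)
  6. 'm' (letter)
  7. 'b' (letter)
  8. 'e' (letter)
  9. 'r' (letter)
Units from scan: 9
Sound units = 9 units


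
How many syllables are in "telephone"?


Word: "telephone"
Syllable breakdown: tel / e / phone
Counting: 3 parts
= 3 syllables


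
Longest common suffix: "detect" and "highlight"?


Word 1: "detect"
Word 2: "highlight"
Comparing from end:
  Pos -1: 't' == 't'
  Pos -2: 'c' != 'h' (stop)
LCS = "t" (length 1)


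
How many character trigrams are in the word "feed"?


Word: "feed" (length 4)
Number of 3-grams = length - 3 + 1 = 4 - 3 + 1
= 2


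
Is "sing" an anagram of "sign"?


Word 1: "sign" → sorted: gins
Word 2: "sing" → sorted: gins
Same letters? gins == gins
Anagram = Yes


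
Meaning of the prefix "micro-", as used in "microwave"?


Prefix: micro-
As in: microwave -> micro- + wave
Meaning = small


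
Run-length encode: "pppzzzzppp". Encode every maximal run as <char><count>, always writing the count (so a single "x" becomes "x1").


String: "pppzzzzppp"
Scanning for consecutive runs:
  'p' x 3
  'z' x 4
  'p' x 3
RLE = "p3z4p3"


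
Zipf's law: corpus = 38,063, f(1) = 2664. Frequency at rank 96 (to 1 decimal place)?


Zipf's law: f(r) = f(1) / r
f(1) = 2664
f(96) = 2664 / 96
= 27.8 occurrences


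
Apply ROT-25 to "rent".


Word: "rent"
Shift: 25
Each letter → (letter + shift) mod 26:
  'r' (17) + 25 = 16 → 'q'
  'e' (4) + 25 = 3 → 'd'
  'n' (13) + 25 = 12 → 'm'
  't' (19) + 25 = 18 → 's'
Result = "qdms"


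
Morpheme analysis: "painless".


Word: "painless"
Morphemes: pain / -less
Each morpheme carries meaning
= 2 morphemes


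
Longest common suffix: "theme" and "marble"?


Word 1: "theme"
Word 2: "marble"
Comparing from end:
  Pos -1: 'e' == 'e'
  Pos -2: 'm' != 'l' (stop)
LCS = "e" (length 1)


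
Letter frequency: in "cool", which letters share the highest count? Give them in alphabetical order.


Word: "cool"
Letter counts:
  'c': 1
  'l': 1
  'o': 2
Maximum count = 2
Most frequent = 'o' (2 times each)


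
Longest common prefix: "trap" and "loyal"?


Word 1: "trap"
Word 2: "loyal"
Comparing from start:
  Pos 0: 't' != 'l' (stop)
LCP = "" (length 0)


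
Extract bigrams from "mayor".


Word: "mayor" (length 5)
Number of bigrams = 5 - 2 + 1 = 4
  Position 0: "ma"
  Position 1: "ay"
  Position 2: "yo"
  Position 3: "or"
Bigrams = "ma", "ay", "yo", "or"


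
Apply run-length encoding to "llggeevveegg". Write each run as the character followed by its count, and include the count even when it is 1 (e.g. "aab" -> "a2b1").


String: "llggeevveegg"
Scanning for consecutive runs:
  'l' x 2
  'g' x 2
  'e' x 2
  'v' x 2
  'e' x 2
  'g' x 2
RLE = "l2g2e2v2e2g2"


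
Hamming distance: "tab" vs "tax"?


Comparing character by character (same length = 3):
  Pos 0: 't' vs 't' =
  Pos 1: 'a' vs 'a' =
  Pos 2: 'b' vs 'x' !=
Hamming distance = 1


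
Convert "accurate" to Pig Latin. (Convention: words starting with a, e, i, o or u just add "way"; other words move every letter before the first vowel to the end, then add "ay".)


Word: "accurate"
Starts with vowel → add 'way'
Pig Latin = "accurateway"


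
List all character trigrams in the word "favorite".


Word: "favorite" (length 8)
Number of trigrams = 8 - 3 + 1 = 6
  Position 0: "fav"
  Position 1: "avo"
  Position 2: "vor"
  Position 3: "ori"
  Position 4: "rit"
  Position 5: "ite"
Trigrams = "fav", "avo", "vor", "ori", "rit", "ite"


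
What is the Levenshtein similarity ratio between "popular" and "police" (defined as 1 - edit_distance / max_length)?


Word 1: "popular" (length 7)
Word 2: "police" (length 6)
One optimal edit sequence:
  1. keep 'p'
  2. keep 'o'
  3. delete 'p'  (+1)
  4. substitute 'u' -> 'l'  (+1)
  5. substitute 'l' -> 'i'  (+1)
  6. substitute 'a' -> 'c'  (+1)
  7. substitute 'r' -> 'e'  (+1)
Edit distance = 5
Max length = max(7, 6) = 7
Similarity = 1 - 5/7
= 0.2857


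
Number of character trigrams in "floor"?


Word: "floor" (length 5)
Number of 3-grams = length - 3 + 1 = 5 - 3 + 1
= 3


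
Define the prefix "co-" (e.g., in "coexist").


Prefix: co-
Example: coexist = co- + exist
Meaning = together


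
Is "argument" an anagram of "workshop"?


Word 1: "workshop" → sorted: hkooprsw
Word 2: "argument" → sorted: aegmnrtu
Same letters? hkooprsw != aegmnrtu
Anagram = No


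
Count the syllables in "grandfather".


Word: "grandfather"
Syllable breakdown: grand | fa | ther
Counting: 3 parts
= 3 syllables


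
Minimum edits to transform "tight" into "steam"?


Word 1: "tight" (length 5)
Word 2: "steam" (length 5)
One optimal edit sequence (insert/delete/substitute each cost 1):
  1. substitute 't' -> 's'  (+1)
  2. substitute 'i' -> 't'  (+1)
  3. substitute 'g' -> 'e'  (+1)
  4. substitute 'h' -> 'a'  (+1)
  5. substitute 't' -> 'm'  (+1)
Total edit operations: 5
Edit distance = 5


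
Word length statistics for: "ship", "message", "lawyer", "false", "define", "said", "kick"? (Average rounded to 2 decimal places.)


Lengths: "ship"=4, "message"=7, "lawyer"=6, "false"=5, "define"=6, "said"=4, "kick"=4
Sum = 36, Count = 7
Average = 36/7 = 5.14
= avg=5.14, min=4, max=7


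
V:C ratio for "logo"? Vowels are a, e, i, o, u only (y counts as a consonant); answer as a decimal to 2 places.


Word: "logo"
Vowels (a,e,i,o,u): 2
Consonants: 2
Ratio = 2/2
= 1.00


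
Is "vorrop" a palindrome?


Word: "vorrop"
Reversed: "porrov"
Forward == Backward? vorrop != porrov
Palindrome = No


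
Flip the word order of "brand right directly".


Original: "brand right directly"
Words (1..n): brand | right | directly
Reversed (n..1): directly | right | brand
Result = "directly right brand"


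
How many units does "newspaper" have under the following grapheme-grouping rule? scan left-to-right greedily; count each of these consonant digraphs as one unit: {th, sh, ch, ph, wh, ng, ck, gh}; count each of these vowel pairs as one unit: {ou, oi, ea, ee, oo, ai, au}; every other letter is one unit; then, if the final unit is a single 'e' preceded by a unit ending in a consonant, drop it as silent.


Word: "newspaper" (9 letters)
Left-to-right scan:
  [1] 'n' (letter)
  [2] 'e' (letter)
  [3] 'w' (letter)
  [4] 's' (letter)
  [5] 'p' (letter)
  [6] 'a' (letter)
  [7] 'p' (letter)
  [8] 'e' (letter)
  [9] 'r' (letter)
Units from scan: 9
Sound units = 9 units


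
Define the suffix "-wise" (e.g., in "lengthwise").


Suffix: -wise
Example: lengthwise = length + -wise
Meaning = in the manner of


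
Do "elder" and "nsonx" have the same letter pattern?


Pattern of "elder": [0, 1, 2, 0, 3]
Pattern of "nsonx": [0, 1, 2, 0, 3]
Patterns match
Same pattern = Yes


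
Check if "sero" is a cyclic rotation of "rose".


Word: "rose", Candidate: "sero"
Method: check if candidate is substring of word+word
"roserose" contains "sero"? Yes
Is rotation = Yes


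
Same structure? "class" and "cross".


Pattern of "class": [0, 1, 2, 3, 3]
Pattern of "cross": [0, 1, 2, 3, 3]
Patterns match
Same pattern = Yes


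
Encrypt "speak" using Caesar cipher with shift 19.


Word: "speak"
Shift: 19
Each letter → (letter + shift) mod 26:
  's' (18) + 19 = 11 → 'l'
  'p' (15) + 19 = 8 → 'i'
  'e' (4) + 19 = 23 → 'x'
  'a' (0) + 19 = 19 → 't'
  'k' (10) + 19 = 3 → 'd'
Result = "lixtd"


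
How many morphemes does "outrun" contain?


Word: "outrun"
Morphemes: out- / run
Each morpheme carries meaning
= 2 morphemes


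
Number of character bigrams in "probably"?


Word: "probably" (length 8)
Number of 2-grams = length - 2 + 1 = 8 - 2 + 1
= 7


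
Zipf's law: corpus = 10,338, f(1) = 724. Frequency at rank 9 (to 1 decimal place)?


Zipf's law: f(r) = f(1) / r
f(1) = 724
f(9) = 724 / 9
= 80.4 occurrences


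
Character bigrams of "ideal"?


Word: "ideal" (length 5)
Number of bigrams = 5 - 2 + 1 = 4
  Position 0: "id"
  Position 1: "de"
  Position 2: "ea"
  Position 3: "al"
Bigrams = "id", "de", "ea", "al"


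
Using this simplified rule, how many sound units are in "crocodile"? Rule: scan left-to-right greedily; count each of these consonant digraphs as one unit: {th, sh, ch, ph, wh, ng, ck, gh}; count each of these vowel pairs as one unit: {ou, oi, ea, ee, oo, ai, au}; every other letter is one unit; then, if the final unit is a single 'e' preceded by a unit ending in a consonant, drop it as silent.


Word: "crocodile" (9 letters)
Left-to-right scan:
  [1] 'c' (letter)
  [2] 'r' (letter)
  [3] 'o' (letter)
  [4] 'c' (letter)
  [5] 'o' (letter)
  [6] 'd' (letter)
  [7] 'i' (letter)
  [8] 'l' (letter)
  [9] 'e' (letter)
Units from scan: 9
Final unit is 'e' after a consonant -> drop as silent (-1)
Sound units = 8 units


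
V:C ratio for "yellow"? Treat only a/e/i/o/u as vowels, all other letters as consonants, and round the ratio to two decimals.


Word: "yellow"
Vowels (a,e,i,o,u): 2
Consonants: 4
Ratio = 2/4
= 0.50


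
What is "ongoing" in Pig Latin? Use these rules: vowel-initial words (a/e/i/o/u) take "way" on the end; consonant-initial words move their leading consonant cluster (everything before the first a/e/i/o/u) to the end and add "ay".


Word: "ongoing"
Starts with vowel → add 'way'
Pig Latin = "ongoingway"


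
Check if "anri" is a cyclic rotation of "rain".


Word: "rain", Candidate: "anri"
Method: check if candidate is substring of word+word
"rainrain" contains "anri"? No
Is rotation = No


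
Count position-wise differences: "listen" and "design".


Comparing character by character (same length = 6):
  Pos 0: 'l' vs 'd' !=
  Pos 1: 'i' vs 'e' !=
  Pos 2: 's' vs 's' =
  Pos 3: 't' vs 'i' !=
  Pos 4: 'e' vs 'g' !=
  Pos 5: 'n' vs 'n' =
Hamming distance = 4


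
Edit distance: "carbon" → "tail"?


Word 1: "carbon" (length 6)
Word 2: "tail" (length 4)
One optimal edit sequence (insert/delete/substitute each cost 1):
  1. substitute 'c' -> 't'  (+1)
  2. keep 'a'
  3. delete 'r'  (+1)
  4. delete 'b'  (+1)
  5. substitute 'o' -> 'i'  (+1)
  6. substitute 'n' -> 'l'  (+1)
Total edit operations: 5
Edit distance = 5


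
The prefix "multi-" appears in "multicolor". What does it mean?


Prefix: multi-
As in: multicolor -> multi- + color
Meaning = many


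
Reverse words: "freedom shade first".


Original: "freedom shade first"
Words (1..n): freedom | shade | first
Reversed (n..1): first | shade | freedom
Result = "first shade freedom"


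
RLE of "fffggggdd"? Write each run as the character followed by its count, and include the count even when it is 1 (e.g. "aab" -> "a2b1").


String: "fffggggdd"
Scanning for consecutive runs:
  'f' x 3
  'g' x 4
  'd' x 2
RLE = "f3g4d2"


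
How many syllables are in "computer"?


Word: "computer"
Syllable breakdown: com | pu | ter
Counting: 3 parts
= 3 syllables


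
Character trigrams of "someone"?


Word: "someone" (length 7)
Number of trigrams = 7 - 3 + 1 = 5
  Position 0: "som"
  Position 1: "ome"
  Position 2: "meo"
  Position 3: "eon"
  Position 4: "one"
Trigrams = "som", "ome", "meo", "eon", "one"


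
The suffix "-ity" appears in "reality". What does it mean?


Suffix: -ity
Example: reality (real + -ity)
Meaning = quality of


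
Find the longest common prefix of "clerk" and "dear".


Word 1: "clerk"
Word 2: "dear"
Comparing from start:
  Pos 0: 'c' != 'd' (stop)
LCP = "" (length 0)


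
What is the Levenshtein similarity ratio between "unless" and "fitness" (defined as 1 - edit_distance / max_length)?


Word 1: "unless" (length 6)
Word 2: "fitness" (length 7)
One optimal edit sequence:
  1. insert 'f'  (+1)
  2. substitute 'u' -> 'i'  (+1)
  3. substitute 'n' -> 't'  (+1)
  4. substitute 'l' -> 'n'  (+1)
  5. keep 'e'
  6. keep 's'
  7. keep 's'
Edit distance = 4
Max length = max(6, 7) = 7
Similarity = 1 - 4/7
= 0.4286


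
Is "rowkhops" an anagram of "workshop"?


Word 1: "workshop" → sorted: hkooprsw
Word 2: "rowkhops" → sorted: hkooprsw
Same letters? hkooprsw == hkooprsw
Anagram = Yes


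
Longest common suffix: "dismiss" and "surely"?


Word 1: "dismiss"
Word 2: "surely"
Comparing from end:
  Pos -1: 's' != 'y' (stop)
LCS = "" (length 0)


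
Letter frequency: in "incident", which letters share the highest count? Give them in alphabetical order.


Word: "incident"
Letter counts:
  'c': 1
  'd': 1
  'e': 1
  'i': 2
  'n': 2
  't': 1
Maximum count = 2
Most frequent = 'i', 'n' (2 times each)


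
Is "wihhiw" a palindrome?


Word: "wihhiw"
Reversed: "wihhiw"
Forward == Backward? wihhiw == wihhiw
Palindrome = Yes


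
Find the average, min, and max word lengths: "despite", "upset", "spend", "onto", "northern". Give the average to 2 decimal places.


Lengths: "despite"=7, "upset"=5, "spend"=5, "onto"=4, "northern"=8
Sum = 29, Count = 5
Average = 29/5 = 5.80
= avg=5.80, min=4, max=8


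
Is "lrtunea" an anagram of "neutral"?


Word 1: "neutral" → sorted: aelnrtu
Word 2: "lrtunea" → sorted: aelnrtu
Same letters? aelnrtu == aelnrtu
Anagram = Yes


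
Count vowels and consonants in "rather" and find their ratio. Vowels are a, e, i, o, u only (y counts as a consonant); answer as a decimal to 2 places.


Word: "rather"
Vowels (a,e,i,o,u): 2
Consonants: 4
Ratio = 2/4
= 0.50


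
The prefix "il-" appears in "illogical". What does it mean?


Prefix: il-
Example: illogical = il- + logical
Meaning = not


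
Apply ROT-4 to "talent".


Word: "talent"
Shift: 4
Each letter → (letter + shift) mod 26:
  't' (19) + 4 = 23 → 'x'
  'a' (0) + 4 = 4 → 'e'
  'l' (11) + 4 = 15 → 'p'
  'e' (4) + 4 = 8 → 'i'
  'n' (13) + 4 = 17 → 'r'
  't' (19) + 4 = 23 → 'x'
Result = "xepirx"


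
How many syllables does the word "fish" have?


Word: "fish"
Syllable breakdown: fish
Counting: 1 part
= 1 syllable


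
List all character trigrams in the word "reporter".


Word: "reporter" (length 8)
Number of trigrams = 8 - 3 + 1 = 6
  Position 0: "rep"
  Position 1: "epo"
  Position 2: "por"
  Position 3: "ort"
  Position 4: "rte"
  Position 5: "ter"
Trigrams = "rep", "epo", "por", "ort", "rte", "ter"


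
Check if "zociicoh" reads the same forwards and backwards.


Word: "zociicoh"
Reversed: "hociicoz"
Forward == Backward? zociicoh != hociicoz
Palindrome = No


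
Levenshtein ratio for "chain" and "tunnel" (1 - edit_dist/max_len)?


Word 1: "chain" (length 5)
Word 2: "tunnel" (length 6)
One optimal edit sequence:
  1. insert 't'  (+1)
  2. substitute 'c' -> 'u'  (+1)
  3. substitute 'h' -> 'n'  (+1)
  4. substitute 'a' -> 'n'  (+1)
  5. substitute 'i' -> 'e'  (+1)
  6. substitute 'n' -> 'l'  (+1)
Edit distance = 6
Max length = max(5, 6) = 6
Similarity = 1 - 6/6
= 0.0000


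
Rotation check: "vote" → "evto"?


Word: "vote", Candidate: "evto"
Method: check if candidate is substring of word+word
"votevote" contains "evto"? No
Is rotation = No


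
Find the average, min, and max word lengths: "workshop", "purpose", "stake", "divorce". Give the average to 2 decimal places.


Lengths: "workshop"=8, "purpose"=7, "stake"=5, "divorce"=7
Sum = 27, Count = 4
Average = 27/4 = 6.75
= avg=6.75, min=5, max=8


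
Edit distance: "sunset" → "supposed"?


Word 1: "sunset" (length 6)
Word 2: "supposed" (length 8)
One optimal edit sequence (insert/delete/substitute each cost 1):
  1. keep 's'
  2. keep 'u'
  3. insert 'p'  (+1)
  4. insert 'p'  (+1)
  5. substitute 'n' -> 'o'  (+1)
  6. keep 's'
  7. keep 'e'
  8. substitute 't' -> 'd'  (+1)
Total edit operations: 4
Edit distance = 4


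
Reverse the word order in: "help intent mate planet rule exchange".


Original: "help intent mate planet rule exchange"
Words (1..n): help | intent | mate | planet | rule | exchange
Reversed (n..1): exchange | rule | planet | mate | intent | help
Result = "exchange rule planet mate intent help"


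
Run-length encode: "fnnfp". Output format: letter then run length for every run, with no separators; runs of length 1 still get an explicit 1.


String: "fnnfp"
Scanning for consecutive runs:
  'f' x 1
  'n' x 2
  'f' x 1
  'p' x 1
RLE = "f1n2f1p1"


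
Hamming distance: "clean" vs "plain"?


Comparing character by character (same length = 5):
  Pos 0: 'c' vs 'p' !=
  Pos 1: 'l' vs 'l' =
  Pos 2: 'e' vs 'a' !=
  Pos 3: 'a' vs 'i' !=
  Pos 4: 'n' vs 'n' =
Hamming distance = 3


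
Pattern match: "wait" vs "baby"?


Pattern of "wait": [0, 1, 2, 3]
Pattern of "baby": [0, 1, 0, 2]
Patterns do not match
Same pattern = No


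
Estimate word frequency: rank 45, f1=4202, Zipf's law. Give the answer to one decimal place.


Zipf's law: f(r) = f(1) / r
f(1) = 4202
f(45) = 4202 / 45
= 93.4 occurrences


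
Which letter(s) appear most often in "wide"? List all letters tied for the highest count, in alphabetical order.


Word: "wide"
Letter counts:
  'd': 1
  'e': 1
  'i': 1
  'w': 1
Maximum count = 1
Most frequent = 'd', 'e', 'i', 'w' (1 time each)


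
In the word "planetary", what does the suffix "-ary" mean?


Suffix: -ary
As in: planetary -> planet + -ary
Meaning = relating to


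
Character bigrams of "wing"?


Word: "wing" (length 4)
Number of bigrams = 4 - 2 + 1 = 3
  Position 0: "wi"
  Position 1: "in"
  Position 2: "ng"
Bigrams = "wi", "in", "ng"


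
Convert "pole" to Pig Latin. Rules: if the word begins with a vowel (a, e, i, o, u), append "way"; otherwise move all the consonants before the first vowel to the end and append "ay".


Word: "pole"
Starts with consonant(s) → move to end, add 'ay'
Consonant cluster: "p"
Pig Latin = "olepay"


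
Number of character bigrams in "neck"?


Word: "neck" (length 4)
Number of 2-grams = length - 2 + 1 = 4 - 2 + 1
= 3


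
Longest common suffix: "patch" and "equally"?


Word 1: "patch"
Word 2: "equally"
Comparing from end:
  Pos -1: 'h' != 'y' (stop)
LCS = "" (length 0)


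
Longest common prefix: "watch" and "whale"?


Word 1: "watch"
Word 2: "whale"
Comparing from start:
  Pos 0: 'w' == 'w'
  Pos 1: 'a' != 'h' (stop)
LCP = "w" (length 1)


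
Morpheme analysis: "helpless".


Word: "helpless"
Morphemes: help | -less
Each morpheme carries meaning
= 2 morphemes


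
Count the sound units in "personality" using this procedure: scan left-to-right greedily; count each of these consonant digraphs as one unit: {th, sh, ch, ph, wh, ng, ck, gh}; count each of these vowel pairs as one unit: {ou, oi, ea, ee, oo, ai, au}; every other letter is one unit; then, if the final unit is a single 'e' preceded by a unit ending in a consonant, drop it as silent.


Word: "personality" (11 letters)
Left-to-right scan:
  1. 'p' (letter)
  2. 'e' (letter)
  3. 'r' (letter)
  4. 's' (letter)
  5. 'o' (letter)
  6. 'n' (letter)
  7. 'a' (letter)
  8. 'l' (letter)
  9. 'i' (letter)
  10. 't' (letter)
  11. 'y' (letter)
Units from scan: 11
Sound units = 11 units


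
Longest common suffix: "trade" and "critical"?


Word 1: "trade"
Word 2: "critical"
Comparing from end:
  Pos -1: 'e' != 'l' (stop)
LCS = "" (length 0)


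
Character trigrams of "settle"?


Word: "settle" (length 6)
Number of trigrams = 6 - 3 + 1 = 4
  Position 0: "set"
  Position 1: "ett"
  Position 2: "ttl"
  Position 3: "tle"
Trigrams = "set", "ett", "ttl", "tle"


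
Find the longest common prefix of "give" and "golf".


Word 1: "give"
Word 2: "golf"
Comparing from start:
  Pos 0: 'g' == 'g'
  Pos 1: 'i' != 'o' (stop)
LCP = "g" (length 1)


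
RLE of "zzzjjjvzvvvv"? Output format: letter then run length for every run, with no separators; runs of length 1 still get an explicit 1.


String: "zzzjjjvzvvvv"
Scanning for consecutive runs:
  'z' x 3
  'j' x 3
  'v' x 1
  'z' x 1
  'v' x 4
RLE = "z3j3v1z1v4"


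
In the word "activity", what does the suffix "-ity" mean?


Suffix: -ity
Example: activity (active + -ity, with a spelling change)
Meaning = quality of


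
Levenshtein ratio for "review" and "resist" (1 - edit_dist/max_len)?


Word 1: "review" (length 6)
Word 2: "resist" (length 6)
One optimal edit sequence:
  1. keep 'r'
  2. keep 'e'
  3. substitute 'v' -> 's'  (+1)
  4. keep 'i'
  5. substitute 'e' -> 's'  (+1)
  6. substitute 'w' -> 't'  (+1)
Edit distance = 3
Max length = max(6, 6) = 6
Similarity = 1 - 3/6
= 0.5000


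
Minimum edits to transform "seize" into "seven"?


Word 1: "seize" (length 5)
Word 2: "seven" (length 5)
One optimal edit sequence (insert/delete/substitute each cost 1):
  1. keep 's'
  2. keep 'e'
  3. substitute 'i' -> 'v'  (+1)
  4. substitute 'z' -> 'e'  (+1)
  5. substitute 'e' -> 'n'  (+1)
Total edit operations: 3
Edit distance = 3


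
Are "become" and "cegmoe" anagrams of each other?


Word 1: "become" → sorted: bceemo
Word 2: "cegmoe" → sorted: ceegmo
Same letters? bceemo != ceegmo
Anagram = No


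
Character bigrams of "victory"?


Word: "victory" (length 7)
Number of bigrams = 7 - 2 + 1 = 6
  Position 0: "vi"
  Position 1: "ic"
  Position 2: "ct"
  Position 3: "to"
  Position 4: "or"
  Position 5: "ry"
Bigrams = "vi", "ic", "ct", "to", "or", "ry"


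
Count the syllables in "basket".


Word: "basket"
Syllable breakdown: bas · ket
Counting: 2 parts
= 2 syllables


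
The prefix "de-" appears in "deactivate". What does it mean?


Prefix: de-
As in: deactivate -> de- + activate
Meaning = remove / reverse


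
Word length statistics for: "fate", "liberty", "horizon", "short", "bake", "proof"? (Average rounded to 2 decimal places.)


Lengths: "fate"=4, "liberty"=7, "horizon"=7, "short"=5, "bake"=4, "proof"=5
Sum = 32, Count = 6
Average = 32/6 = 5.33
= avg=5.33, min=4, max=7


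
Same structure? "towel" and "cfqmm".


Pattern of "towel": [0, 1, 2, 3, 4]
Pattern of "cfqmm": [0, 1, 2, 3, 3]
Patterns do not match
Same pattern = No


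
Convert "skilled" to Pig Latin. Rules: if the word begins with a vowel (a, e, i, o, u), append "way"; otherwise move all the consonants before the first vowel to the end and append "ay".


Word: "skilled"
Starts with consonant(s) → move to end, add 'ay'
Consonant cluster: "sk"
Pig Latin = "illedskay"


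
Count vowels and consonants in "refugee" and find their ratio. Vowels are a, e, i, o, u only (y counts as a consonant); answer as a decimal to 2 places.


Word: "refugee"
Vowels (a,e,i,o,u): 4
Consonants: 3
Ratio = 4/3
= 1.33


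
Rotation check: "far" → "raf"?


Word: "far", Candidate: "raf"
Method: check if candidate is substring of word+word
"farfar" contains "raf"? No
Is rotation = No


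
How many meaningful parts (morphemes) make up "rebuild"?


Word: "rebuild"
Morphemes: re- / build
Each morpheme carries meaning
= 2 morphemes


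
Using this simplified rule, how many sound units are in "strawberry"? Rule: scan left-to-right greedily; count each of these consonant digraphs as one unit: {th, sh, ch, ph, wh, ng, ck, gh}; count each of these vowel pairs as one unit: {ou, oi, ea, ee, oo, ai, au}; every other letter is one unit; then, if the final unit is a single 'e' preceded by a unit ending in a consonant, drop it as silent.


Word: "strawberry" (10 letters)
Left-to-right scan:
  [1] 's' (letter)
  [2] 't' (letter)
  [3] 'r' (letter)
  [4] 'a' (letter)
  [5] 'w' (letter)
  [6] 'b' (letter)
  [7] 'e' (letter)
  [8] 'r' (letter)
  [9] 'r' (letter)
  [10] 'y' (letter)
Units from scan: 10
Sound units = 10 units


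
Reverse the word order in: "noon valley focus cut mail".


Original: "noon valley focus cut mail"
Words (1..n): noon | valley | focus | cut | mail
Reversed (n..1): mail | cut | focus | valley | noon
Result = "mail cut focus valley noon"


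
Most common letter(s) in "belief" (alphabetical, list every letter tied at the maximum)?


Word: "belief"
Letter counts:
  'b': 1
  'e': 2
  'f': 1
  'i': 1
  'l': 1
Maximum count = 2
Most frequent = 'e' (2 times each)


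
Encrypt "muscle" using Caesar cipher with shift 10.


Word: "muscle"
Shift: 10
Each letter → (letter + shift) mod 26:
  'm' (12) + 10 = 22 → 'w'
  'u' (20) + 10 = 4 → 'e'
  's' (18) + 10 = 2 → 'c'
  'c' (2) + 10 = 12 → 'm'
  'l' (11) + 10 = 21 → 'v'
  'e' (4) + 10 = 14 → 'o'
Result = "wecmvo"


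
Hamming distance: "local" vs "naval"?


Comparing character by character (same length = 5):
  Pos 0: 'l' vs 'n' !=
  Pos 1: 'o' vs 'a' !=
  Pos 2: 'c' vs 'v' !=
  Pos 3: 'a' vs 'a' =
  Pos 4: 'l' vs 'l' =
Hamming distance = 3


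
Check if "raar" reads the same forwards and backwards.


Word: "raar"
Reversed: "raar"
Forward == Backward? raar == raar
Palindrome = Yes


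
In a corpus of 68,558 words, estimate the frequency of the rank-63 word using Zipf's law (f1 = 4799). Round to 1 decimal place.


Zipf's law: f(r) = f(1) / r
f(1) = 4799
f(63) = 4799 / 63
= 76.2 occurrences


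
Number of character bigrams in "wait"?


Word: "wait" (length 4)
Number of 2-grams = length - 2 + 1 = 4 - 2 + 1
= 3


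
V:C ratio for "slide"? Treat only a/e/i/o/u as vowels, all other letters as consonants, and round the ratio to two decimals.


Word: "slide"
Vowels (a,e,i,o,u): 2
Consonants: 3
Ratio = 2/3
= 0.67


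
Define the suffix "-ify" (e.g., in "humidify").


Suffix: -ify
Example: humidify = humid + -ify
Meaning = to make


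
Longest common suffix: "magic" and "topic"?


Word 1: "magic"
Word 2: "topic"
Comparing from end:
  Pos -1: 'c' == 'c'
  Pos -2: 'i' == 'i'
  Pos -3: 'g' != 'p' (stop)
LCS = "ic" (length 2)


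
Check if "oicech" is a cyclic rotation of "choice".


Word: "choice", Candidate: "oicech"
Method: check if candidate is substring of word+word
"choicechoice" contains "oicech"? Yes
Is rotation = Yes


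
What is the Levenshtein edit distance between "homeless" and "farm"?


Word 1: "homeless" (length 8)
Word 2: "farm" (length 4)
One optimal edit sequence (insert/delete/substitute each cost 1):
  1. delete 'h'  (+1)
  2. delete 'o'  (+1)
  3. delete 'm'  (+1)
  4. delete 'e'  (+1)
  5. substitute 'l' -> 'f'  (+1)
  6. substitute 'e' -> 'a'  (+1)
  7. substitute 's' -> 'r'  (+1)
  8. substitute 's' -> 'm'  (+1)
Total edit operations: 8
Edit distance = 8


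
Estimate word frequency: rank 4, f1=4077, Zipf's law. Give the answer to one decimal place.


Zipf's law: f(r) = f(1) / r
f(1) = 4077
f(4) = 4077 / 4
= 1019.3 occurrences


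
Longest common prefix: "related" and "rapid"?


Word 1: "related"
Word 2: "rapid"
Comparing from start:
  Pos 0: 'r' == 'r'
  Pos 1: 'e' != 'a' (stop)
LCP = "r" (length 1)


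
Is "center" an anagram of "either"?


Word 1: "either" → sorted: eehirt
Word 2: "center" → sorted: ceenrt
Same letters? eehirt != ceenrt
Anagram = No


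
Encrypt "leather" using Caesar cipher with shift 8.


Word: "leather"
Shift: 8
Each letter → (letter + shift) mod 26:
  'l' (11) + 8 = 19 → 't'
  'e' (4) + 8 = 12 → 'm'
  'a' (0) + 8 = 8 → 'i'
  't' (19) + 8 = 1 → 'b'
  'h' (7) + 8 = 15 → 'p'
  'e' (4) + 8 = 12 → 'm'
  'r' (17) + 8 = 25 → 'z'
Result = "tmibpmz"


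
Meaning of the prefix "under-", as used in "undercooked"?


Prefix: under-
Example: undercooked (under- + cooked)
Meaning = insufficient


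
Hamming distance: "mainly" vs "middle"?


Comparing character by character (same length = 6):
  Pos 0: 'm' vs 'm' =
  Pos 1: 'a' vs 'i' !=
  Pos 2: 'i' vs 'd' !=
  Pos 3: 'n' vs 'd' !=
  Pos 4: 'l' vs 'l' =
  Pos 5: 'y' vs 'e' !=
Hamming distance = 4


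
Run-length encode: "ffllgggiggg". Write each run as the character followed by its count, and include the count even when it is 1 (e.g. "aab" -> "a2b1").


String: "ffllgggiggg"
Scanning for consecutive runs:
  'f' x 2
  'l' x 2
  'g' x 3
  'i' x 1
  'g' x 3
RLE = "f2l2g3i1g3"


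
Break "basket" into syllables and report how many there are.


Word: "basket"
Syllable breakdown: bas | ket
Counting: 2 parts
= 2 syllables


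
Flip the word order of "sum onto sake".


Original: "sum onto sake"
Words (1..n): sum | onto | sake
Reversed (n..1): sake | onto | sum
Result = "sake onto sum"


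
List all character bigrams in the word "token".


Word: "token" (length 5)
Number of bigrams = 5 - 2 + 1 = 4
  Position 0: "to"
  Position 1: "ok"
  Position 2: "ke"
  Position 3: "en"
Bigrams = "to", "ok", "ke", "en"


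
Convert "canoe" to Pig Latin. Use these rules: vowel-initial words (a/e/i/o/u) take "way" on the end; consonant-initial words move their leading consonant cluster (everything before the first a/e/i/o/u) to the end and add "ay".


Word: "canoe"
Starts with consonant(s) → move to end, add 'ay'
Consonant cluster: "c"
Pig Latin = "anoecay"


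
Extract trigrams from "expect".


Word: "expect" (length 6)
Number of trigrams = 6 - 3 + 1 = 4
  Position 0: "exp"
  Position 1: "xpe"
  Position 2: "pec"
  Position 3: "ect"
Trigrams = "exp", "xpe", "pec", "ect"


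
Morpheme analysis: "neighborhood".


Word: "neighborhood"
Morphemes: neighbor / -hood
Each morpheme carries meaning
= 2 morphemes


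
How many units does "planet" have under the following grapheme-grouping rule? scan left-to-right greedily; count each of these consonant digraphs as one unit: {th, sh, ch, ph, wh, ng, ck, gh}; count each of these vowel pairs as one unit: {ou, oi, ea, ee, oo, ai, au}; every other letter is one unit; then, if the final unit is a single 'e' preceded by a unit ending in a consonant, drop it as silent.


Word: "planet" (6 letters)
Left-to-right scan:
  1. 'p' (letter)
  2. 'l' (letter)
  3. 'a' (letter)
  4. 'n' (letter)
  5. 'e' (letter)
  6. 't' (letter)
Units from scan: 6
Sound units = 6 units


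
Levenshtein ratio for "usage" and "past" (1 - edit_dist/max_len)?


Word 1: "usage" (length 5)
Word 2: "past" (length 4)
One optimal edit sequence:
  1. delete 'u'  (+1)
  2. substitute 's' -> 'p'  (+1)
  3. keep 'a'
  4. substitute 'g' -> 's'  (+1)
  5. substitute 'e' -> 't'  (+1)
Edit distance = 4
Max length = max(5, 4) = 5
Similarity = 1 - 4/5
= 0.2000


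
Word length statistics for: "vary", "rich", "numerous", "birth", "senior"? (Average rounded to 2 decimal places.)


Lengths: "vary"=4, "rich"=4, "numerous"=8, "birth"=5, "senior"=6
Sum = 27, Count = 5
Average = 27/5 = 5.40
= avg=5.40, min=4, max=8


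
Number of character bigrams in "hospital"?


Word: "hospital" (length 8)
Number of 2-grams = length - 2 + 1 = 8 - 2 + 1
= 7


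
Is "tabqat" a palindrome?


Word: "tabqat"
Reversed: "taqbat"
Forward == Backward? tabqat != taqbat
Palindrome = No


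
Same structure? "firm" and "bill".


Pattern of "firm": [0, 1, 2, 3]
Pattern of "bill": [0, 1, 2, 2]
Patterns do not match
Same pattern = No


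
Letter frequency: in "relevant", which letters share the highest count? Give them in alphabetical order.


Word: "relevant"
Letter counts:
  'a': 1
  'e': 2
  'l': 1
  'n': 1
  'r': 1
  't': 1
  'v': 1
Maximum count = 2
Most frequent = 'e' (2 times each)


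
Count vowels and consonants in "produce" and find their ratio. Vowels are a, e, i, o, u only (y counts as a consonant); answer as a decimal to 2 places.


Word: "produce"
Vowels (a,e,i,o,u): 3
Consonants: 4
Ratio = 3/4
= 0.75


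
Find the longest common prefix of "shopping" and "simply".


Word 1: "shopping"
Word 2: "simply"
Comparing from start:
  Pos 0: 's' == 's'
  Pos 1: 'h' != 'i' (stop)
LCP = "s" (length 1)


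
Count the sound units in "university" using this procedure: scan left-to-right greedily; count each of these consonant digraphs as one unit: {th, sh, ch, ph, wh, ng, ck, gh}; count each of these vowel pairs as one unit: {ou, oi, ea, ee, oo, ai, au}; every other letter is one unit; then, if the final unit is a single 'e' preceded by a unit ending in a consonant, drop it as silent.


Word: "university" (10 letters)
Left-to-right scan:
  1. 'u' (letter)
  2. 'n' (letter)
  3. 'i' (letter)
  4. 'v' (letter)
  5. 'e' (letter)
  6. 'r' (letter)
  7. 's' (letter)
  8. 'i' (letter)
  9. 't' (letter)
  10. 'y' (letter)
Units from scan: 10
Sound units = 10 units


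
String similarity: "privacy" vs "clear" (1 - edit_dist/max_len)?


Word 1: "privacy" (length 7)
Word 2: "clear" (length 5)
One optimal edit sequence:
  1. delete 'p'  (+1)
  2. substitute 'r' -> 'c'  (+1)
  3. substitute 'i' -> 'l'  (+1)
  4. substitute 'v' -> 'e'  (+1)
  5. keep 'a'
  6. delete 'c'  (+1)
  7. substitute 'y' -> 'r'  (+1)
Edit distance = 6
Max length = max(7, 5) = 7
Similarity = 1 - 6/7
= 0.1429
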